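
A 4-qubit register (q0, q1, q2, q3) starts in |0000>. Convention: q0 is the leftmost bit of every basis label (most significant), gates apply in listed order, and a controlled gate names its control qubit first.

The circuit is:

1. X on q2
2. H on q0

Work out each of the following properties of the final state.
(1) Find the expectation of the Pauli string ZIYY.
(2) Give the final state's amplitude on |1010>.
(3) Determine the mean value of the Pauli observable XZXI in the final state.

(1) The observable ZIYY averages to 0.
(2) The amplitude on |1010> is sqrt(2)/2.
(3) The expectation value of XZXI is 0.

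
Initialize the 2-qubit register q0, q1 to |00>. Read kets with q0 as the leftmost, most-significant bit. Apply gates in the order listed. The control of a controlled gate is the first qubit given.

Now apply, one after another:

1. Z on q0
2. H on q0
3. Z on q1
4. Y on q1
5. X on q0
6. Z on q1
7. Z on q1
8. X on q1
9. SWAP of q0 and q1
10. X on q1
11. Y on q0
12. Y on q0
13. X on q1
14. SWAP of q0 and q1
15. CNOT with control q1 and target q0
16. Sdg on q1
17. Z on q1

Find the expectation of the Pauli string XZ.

The expectation value of XZ is 1.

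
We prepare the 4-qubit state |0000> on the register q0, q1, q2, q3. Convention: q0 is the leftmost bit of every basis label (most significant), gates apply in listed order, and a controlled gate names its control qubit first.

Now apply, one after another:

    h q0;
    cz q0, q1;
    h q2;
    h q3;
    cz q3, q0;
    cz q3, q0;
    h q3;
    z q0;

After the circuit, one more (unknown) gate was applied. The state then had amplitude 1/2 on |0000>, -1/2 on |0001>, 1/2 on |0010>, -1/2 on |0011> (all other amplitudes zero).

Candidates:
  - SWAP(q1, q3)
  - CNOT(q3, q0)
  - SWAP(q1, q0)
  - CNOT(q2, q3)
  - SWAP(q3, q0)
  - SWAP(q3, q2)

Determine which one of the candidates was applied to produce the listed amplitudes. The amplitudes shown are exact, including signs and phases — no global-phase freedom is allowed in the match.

It was SWAP(q3, q0) that produced the state shown. Key observation: steps 4-7 multiply out to the identity, so the circuit reduces to the remaining gates.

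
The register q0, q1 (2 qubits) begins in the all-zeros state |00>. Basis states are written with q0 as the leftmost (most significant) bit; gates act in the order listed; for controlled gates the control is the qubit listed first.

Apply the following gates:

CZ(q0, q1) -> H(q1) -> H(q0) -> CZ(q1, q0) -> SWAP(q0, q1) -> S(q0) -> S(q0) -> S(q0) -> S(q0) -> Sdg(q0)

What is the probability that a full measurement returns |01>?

A full measurement returns |01> with probability 1/4.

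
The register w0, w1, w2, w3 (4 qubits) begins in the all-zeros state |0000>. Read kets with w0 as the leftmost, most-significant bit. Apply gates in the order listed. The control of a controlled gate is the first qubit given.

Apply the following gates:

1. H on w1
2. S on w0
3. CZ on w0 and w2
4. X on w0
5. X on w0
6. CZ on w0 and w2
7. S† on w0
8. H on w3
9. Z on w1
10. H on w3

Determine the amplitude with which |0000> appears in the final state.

|0000> carries amplitude sqrt(2)/2 in the final state. Key observation: gates 2-7 undo each other exactly, leaving only the rest of the circuit to track.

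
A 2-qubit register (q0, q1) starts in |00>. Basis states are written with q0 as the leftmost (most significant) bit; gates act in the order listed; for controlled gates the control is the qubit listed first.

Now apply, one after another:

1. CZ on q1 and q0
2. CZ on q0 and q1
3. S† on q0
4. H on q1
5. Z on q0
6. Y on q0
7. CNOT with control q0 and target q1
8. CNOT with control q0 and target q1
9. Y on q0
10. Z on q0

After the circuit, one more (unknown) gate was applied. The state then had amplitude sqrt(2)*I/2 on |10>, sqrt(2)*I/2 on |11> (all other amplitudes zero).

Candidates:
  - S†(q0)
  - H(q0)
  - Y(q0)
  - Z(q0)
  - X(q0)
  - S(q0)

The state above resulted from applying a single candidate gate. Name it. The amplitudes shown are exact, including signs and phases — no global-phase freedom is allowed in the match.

The unique candidate consistent with the amplitudes is Y(q0). Key observation: gates 5-10 undo each other exactly, leaving only the rest of the circuit to track.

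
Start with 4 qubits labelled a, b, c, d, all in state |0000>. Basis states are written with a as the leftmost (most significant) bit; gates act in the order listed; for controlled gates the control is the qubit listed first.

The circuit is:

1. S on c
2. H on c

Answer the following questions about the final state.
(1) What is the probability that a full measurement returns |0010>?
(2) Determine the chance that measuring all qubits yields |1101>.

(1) Outcome |0010> occurs with probability 1/2.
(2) A full measurement returns |1101> with probability 0.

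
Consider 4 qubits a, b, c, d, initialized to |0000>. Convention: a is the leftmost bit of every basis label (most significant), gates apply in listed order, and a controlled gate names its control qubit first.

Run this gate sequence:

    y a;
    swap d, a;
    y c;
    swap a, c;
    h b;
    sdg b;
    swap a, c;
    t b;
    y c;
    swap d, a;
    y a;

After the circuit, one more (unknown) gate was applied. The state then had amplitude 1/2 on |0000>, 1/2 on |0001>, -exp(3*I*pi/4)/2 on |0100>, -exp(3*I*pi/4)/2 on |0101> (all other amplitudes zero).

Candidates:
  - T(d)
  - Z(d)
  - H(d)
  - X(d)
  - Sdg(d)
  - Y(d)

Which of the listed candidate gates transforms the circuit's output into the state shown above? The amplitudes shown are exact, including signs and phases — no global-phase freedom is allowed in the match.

The applied gate was H(d).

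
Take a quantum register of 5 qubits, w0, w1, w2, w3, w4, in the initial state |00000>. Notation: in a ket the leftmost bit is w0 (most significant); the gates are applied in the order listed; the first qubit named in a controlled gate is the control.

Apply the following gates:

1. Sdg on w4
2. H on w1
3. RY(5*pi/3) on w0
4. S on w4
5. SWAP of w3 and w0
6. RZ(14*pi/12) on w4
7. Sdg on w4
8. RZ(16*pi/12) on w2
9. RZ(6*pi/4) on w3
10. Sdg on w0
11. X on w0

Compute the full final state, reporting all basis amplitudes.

The final amplitudes are -sqrt(6)/4 on |10000>, -sqrt(2)*I/4 on |10010>, -sqrt(6)/4 on |11000>, -sqrt(2)*I/4 on |11010>, and 0 on every other basis state.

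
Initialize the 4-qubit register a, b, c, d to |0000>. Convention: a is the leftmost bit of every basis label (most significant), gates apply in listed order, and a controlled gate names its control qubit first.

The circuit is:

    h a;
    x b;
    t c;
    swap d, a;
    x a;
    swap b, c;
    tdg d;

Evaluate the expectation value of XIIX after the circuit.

The observable XIIX averages to 0.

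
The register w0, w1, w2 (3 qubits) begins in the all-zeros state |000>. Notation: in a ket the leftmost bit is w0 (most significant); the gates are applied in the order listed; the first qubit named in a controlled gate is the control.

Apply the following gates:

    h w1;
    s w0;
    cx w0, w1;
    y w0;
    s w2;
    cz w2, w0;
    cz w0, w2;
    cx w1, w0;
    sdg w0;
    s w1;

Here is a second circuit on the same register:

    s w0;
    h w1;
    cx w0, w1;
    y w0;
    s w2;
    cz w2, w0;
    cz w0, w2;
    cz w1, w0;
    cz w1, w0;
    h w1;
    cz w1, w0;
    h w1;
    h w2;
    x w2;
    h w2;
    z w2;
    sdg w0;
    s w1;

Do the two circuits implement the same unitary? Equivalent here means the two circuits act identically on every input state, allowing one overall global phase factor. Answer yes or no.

No: there is an input state on which the two circuits produce genuinely different outputs (not merely differing by a phase).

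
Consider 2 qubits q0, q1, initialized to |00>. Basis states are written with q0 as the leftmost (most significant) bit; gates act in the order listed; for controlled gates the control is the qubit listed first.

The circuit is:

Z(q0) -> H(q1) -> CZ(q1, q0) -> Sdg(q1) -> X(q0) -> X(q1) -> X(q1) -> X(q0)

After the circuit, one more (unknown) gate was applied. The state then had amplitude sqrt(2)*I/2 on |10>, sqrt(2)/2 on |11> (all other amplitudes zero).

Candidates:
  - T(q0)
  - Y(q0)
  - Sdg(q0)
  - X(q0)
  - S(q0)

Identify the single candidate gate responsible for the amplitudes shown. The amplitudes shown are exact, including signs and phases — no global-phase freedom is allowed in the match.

The applied gate was Y(q0). Key observation: gates 5-8 undo each other exactly, leaving only the rest of the circuit to track.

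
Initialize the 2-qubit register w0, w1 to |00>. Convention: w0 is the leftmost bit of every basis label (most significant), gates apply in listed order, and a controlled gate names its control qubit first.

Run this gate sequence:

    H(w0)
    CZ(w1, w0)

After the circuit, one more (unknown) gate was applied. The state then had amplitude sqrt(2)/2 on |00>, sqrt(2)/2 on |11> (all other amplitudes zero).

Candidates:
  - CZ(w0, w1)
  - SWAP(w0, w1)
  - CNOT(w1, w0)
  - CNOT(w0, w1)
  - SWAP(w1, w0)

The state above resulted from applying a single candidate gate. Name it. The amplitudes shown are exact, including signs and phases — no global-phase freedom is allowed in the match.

The unique candidate consistent with the amplitudes is CNOT(w0, w1).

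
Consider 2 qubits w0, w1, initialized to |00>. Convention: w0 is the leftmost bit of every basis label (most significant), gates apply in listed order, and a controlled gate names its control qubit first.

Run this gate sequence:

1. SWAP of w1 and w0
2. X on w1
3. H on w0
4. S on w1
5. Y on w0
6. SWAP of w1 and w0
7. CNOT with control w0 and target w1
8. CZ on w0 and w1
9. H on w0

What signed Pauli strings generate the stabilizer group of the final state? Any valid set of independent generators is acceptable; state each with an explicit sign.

One valid set of independent stabilizer generators is -XI, +IX (any independent generating set of the same group is equally correct).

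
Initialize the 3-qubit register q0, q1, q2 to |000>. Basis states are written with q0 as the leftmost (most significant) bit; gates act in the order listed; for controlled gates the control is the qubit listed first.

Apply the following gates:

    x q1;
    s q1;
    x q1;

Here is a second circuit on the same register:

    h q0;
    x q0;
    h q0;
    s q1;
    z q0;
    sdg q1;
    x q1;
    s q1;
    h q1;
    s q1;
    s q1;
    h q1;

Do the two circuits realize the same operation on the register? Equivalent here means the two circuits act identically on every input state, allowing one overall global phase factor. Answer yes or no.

Yes: on every input state the two circuits agree up to one overall phase factor.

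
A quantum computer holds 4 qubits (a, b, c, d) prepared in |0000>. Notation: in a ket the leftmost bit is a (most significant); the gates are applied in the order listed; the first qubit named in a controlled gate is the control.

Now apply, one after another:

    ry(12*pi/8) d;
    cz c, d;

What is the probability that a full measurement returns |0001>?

The probability of measuring |0001> is 1/2.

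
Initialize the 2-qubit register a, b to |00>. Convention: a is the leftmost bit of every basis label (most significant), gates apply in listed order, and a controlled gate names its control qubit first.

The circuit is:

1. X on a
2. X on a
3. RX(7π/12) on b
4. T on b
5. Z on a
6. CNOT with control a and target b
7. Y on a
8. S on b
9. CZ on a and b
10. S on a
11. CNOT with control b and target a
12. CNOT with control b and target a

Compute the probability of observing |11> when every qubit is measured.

A full measurement returns |11> with probability -sqrt(2)/8 + sqrt(6)/8 + 1/2.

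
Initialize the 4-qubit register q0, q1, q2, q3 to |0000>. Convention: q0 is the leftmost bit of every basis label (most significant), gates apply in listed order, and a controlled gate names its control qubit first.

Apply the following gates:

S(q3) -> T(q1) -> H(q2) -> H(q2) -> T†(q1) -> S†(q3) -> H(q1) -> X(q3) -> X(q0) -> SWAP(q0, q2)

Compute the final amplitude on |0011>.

|0011> carries amplitude sqrt(2)/2 in the final state. Key observation: gates 1-6 undo each other exactly, leaving only the rest of the circuit to track.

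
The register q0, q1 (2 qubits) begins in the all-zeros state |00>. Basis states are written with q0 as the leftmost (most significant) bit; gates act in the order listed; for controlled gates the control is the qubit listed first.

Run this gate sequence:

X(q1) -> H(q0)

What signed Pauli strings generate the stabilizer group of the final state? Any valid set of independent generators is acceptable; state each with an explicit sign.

The stabilizer group can be generated by +XI, -IZ, among other valid generating sets.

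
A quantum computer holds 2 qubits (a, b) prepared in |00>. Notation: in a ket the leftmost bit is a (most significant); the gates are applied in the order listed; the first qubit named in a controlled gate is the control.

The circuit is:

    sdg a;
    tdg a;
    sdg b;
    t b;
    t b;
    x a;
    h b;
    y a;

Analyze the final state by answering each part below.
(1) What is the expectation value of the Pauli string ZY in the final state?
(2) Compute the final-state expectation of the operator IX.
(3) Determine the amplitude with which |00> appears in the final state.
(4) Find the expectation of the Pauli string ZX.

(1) The observable ZY averages to 0.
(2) In the final state, IX has expectation 1.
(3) The final state's coefficient on |00> equals -sqrt(2)*I/2.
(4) The expectation value of ZX is 1.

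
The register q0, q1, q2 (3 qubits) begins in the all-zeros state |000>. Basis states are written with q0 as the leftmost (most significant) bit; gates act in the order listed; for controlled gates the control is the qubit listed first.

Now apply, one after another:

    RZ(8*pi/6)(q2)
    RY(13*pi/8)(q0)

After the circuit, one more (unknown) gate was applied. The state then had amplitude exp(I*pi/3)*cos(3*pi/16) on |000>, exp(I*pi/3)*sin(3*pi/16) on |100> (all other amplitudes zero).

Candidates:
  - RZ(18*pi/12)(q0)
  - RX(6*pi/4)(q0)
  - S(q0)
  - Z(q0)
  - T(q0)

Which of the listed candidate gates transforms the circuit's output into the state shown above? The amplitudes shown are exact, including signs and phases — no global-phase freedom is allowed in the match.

It was Z(q0) that produced the state shown.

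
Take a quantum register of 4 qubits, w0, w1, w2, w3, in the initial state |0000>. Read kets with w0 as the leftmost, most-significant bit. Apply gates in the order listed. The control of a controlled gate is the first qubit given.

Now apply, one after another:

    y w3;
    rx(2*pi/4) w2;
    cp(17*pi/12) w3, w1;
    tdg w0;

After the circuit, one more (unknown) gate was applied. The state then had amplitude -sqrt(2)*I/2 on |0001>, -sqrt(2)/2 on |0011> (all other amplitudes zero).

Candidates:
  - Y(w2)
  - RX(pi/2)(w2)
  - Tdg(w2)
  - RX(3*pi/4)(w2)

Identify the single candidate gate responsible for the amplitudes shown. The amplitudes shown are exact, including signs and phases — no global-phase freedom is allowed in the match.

The applied gate was Y(w2).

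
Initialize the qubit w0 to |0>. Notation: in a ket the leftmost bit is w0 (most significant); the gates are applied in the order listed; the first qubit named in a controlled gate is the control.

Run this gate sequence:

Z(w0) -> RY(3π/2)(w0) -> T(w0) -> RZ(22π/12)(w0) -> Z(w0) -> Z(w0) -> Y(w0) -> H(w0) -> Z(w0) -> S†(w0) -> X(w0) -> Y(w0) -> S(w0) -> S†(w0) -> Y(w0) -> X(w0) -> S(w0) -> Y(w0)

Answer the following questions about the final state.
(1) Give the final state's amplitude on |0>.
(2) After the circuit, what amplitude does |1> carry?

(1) The final state's coefficient on |0> equals -exp(I*pi/6)/2 + exp(I*pi/12)/2.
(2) The amplitude on |1> is (-1 - exp(I*pi/12))*exp(I*pi/12)/2.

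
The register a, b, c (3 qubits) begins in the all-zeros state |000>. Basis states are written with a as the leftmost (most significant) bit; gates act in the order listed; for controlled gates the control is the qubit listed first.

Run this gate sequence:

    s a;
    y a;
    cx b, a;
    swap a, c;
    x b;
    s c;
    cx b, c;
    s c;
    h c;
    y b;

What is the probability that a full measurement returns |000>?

The probability of measuring |000> is 1/2.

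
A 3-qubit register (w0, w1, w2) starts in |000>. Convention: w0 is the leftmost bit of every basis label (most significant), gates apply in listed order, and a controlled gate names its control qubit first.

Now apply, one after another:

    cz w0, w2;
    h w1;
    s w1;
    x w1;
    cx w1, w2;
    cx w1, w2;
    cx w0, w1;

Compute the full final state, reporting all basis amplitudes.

After the circuit, the state carries amplitude sqrt(2)*I/2 on |000>, sqrt(2)/2 on |010>, and 0 on every other basis state.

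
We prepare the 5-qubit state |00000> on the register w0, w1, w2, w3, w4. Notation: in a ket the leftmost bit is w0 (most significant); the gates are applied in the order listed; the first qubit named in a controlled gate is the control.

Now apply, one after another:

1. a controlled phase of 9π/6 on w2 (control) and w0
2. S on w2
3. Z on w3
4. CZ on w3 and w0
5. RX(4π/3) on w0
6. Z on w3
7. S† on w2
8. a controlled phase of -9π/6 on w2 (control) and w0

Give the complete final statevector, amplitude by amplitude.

The final amplitudes are -1/2 on |00000>, -sqrt(3)*I/2 on |10000>, and 0 on every other basis state.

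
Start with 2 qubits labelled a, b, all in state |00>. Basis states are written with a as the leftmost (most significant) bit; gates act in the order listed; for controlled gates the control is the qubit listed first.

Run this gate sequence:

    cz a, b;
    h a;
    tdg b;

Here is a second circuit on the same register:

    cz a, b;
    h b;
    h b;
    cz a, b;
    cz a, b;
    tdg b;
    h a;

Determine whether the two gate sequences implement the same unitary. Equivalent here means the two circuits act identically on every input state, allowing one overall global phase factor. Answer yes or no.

Yes: on every input state the two circuits agree up to one overall phase factor.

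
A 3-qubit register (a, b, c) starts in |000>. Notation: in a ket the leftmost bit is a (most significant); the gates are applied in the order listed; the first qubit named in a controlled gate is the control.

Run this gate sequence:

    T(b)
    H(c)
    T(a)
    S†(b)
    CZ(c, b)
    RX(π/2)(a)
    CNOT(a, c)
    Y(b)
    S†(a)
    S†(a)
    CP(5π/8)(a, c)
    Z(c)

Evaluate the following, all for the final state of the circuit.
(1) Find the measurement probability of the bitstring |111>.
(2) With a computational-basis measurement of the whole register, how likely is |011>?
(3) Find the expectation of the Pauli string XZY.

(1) A full measurement returns |111> with probability 1/4.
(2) A full measurement returns |011> with probability 1/4.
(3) The expectation value of XZY is -1/2 - sqrt(2 - sqrt(2))/4.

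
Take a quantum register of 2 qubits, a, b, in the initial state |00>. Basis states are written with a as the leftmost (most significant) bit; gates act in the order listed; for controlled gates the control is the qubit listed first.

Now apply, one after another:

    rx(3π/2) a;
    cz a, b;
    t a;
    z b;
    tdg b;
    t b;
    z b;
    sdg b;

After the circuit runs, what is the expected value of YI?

The observable YI averages to sqrt(2)/2. Key observation: steps 4-7 multiply out to the identity, so the circuit reduces to the remaining gates.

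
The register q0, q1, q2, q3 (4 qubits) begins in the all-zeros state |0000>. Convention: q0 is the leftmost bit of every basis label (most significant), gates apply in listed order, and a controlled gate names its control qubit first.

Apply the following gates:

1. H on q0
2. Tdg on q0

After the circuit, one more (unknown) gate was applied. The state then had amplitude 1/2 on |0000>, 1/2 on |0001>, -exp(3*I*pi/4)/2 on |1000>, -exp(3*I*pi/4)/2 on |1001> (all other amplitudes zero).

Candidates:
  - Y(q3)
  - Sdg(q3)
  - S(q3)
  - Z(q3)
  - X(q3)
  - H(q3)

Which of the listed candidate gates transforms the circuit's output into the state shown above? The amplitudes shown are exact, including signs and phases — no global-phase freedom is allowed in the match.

The applied gate was H(q3).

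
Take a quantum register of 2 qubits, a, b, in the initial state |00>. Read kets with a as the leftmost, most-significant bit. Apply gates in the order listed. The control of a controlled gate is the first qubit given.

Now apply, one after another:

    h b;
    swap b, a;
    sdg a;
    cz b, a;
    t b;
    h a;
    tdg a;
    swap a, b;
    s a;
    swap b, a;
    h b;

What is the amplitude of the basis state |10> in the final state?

The amplitude on |10> is 1/2.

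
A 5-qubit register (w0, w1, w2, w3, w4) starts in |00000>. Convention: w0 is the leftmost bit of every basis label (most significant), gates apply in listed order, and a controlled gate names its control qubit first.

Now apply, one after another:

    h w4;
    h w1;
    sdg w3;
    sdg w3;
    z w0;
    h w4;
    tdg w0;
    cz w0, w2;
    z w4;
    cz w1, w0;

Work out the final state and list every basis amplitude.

The final amplitudes are sqrt(2)/2 on |00000>, sqrt(2)/2 on |01000>, and 0 on every other basis state.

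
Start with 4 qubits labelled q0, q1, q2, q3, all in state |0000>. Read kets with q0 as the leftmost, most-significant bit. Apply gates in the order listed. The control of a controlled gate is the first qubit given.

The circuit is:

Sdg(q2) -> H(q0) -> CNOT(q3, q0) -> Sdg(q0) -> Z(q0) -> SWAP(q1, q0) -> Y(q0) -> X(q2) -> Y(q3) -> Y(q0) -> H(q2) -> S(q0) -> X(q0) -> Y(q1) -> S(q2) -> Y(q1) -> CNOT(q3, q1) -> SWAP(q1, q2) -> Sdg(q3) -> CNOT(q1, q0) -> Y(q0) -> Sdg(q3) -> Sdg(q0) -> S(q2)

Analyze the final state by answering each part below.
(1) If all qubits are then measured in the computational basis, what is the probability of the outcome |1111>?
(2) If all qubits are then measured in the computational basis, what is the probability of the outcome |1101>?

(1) Outcome |1111> occurs with probability 1/4.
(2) A full measurement returns |1101> with probability 1/4.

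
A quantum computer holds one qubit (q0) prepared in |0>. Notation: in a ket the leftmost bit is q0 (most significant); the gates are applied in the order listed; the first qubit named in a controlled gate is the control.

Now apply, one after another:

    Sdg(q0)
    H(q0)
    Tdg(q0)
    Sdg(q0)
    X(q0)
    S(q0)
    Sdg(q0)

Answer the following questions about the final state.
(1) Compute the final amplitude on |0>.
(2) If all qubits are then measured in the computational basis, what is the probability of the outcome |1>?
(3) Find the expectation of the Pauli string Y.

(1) The amplitude on |0> is -sqrt(2)*exp(I*pi/4)/2.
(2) A full measurement returns |1> with probability 1/2.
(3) In the final state, Y has expectation sqrt(2)/2.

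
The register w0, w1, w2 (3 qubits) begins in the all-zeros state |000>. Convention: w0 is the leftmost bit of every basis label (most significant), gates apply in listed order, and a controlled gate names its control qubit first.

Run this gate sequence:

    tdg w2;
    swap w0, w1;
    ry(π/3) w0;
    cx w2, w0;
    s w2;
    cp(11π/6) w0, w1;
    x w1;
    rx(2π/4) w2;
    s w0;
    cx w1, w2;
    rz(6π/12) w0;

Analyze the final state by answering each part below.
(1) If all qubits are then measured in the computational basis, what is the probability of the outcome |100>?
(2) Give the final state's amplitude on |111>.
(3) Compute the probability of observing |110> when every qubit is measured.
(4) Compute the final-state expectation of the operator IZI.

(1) Outcome |100> occurs with probability 0.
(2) The final state's coefficient on |111> equals sqrt(2)*exp(3*I*pi/4)/4.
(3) A full measurement returns |110> with probability 1/8.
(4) In the final state, IZI has expectation -1.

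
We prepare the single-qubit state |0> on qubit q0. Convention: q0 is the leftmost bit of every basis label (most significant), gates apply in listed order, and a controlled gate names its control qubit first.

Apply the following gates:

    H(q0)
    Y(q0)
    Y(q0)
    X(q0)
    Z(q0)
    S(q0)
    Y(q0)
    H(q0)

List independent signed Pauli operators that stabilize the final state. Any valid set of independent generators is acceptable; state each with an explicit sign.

The stabilizer group can be generated by +Y, among other valid generating sets.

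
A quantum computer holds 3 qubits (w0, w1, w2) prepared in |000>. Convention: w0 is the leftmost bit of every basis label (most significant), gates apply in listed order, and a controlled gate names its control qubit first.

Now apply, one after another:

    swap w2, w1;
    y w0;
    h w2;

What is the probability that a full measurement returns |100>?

The probability of measuring |100> is 1/2.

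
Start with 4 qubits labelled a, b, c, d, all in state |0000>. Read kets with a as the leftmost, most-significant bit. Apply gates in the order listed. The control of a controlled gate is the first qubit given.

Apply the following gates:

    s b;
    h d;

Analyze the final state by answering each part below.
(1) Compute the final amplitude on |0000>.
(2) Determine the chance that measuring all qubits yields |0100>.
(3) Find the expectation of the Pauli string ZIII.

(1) The final state's coefficient on |0000> equals sqrt(2)/2.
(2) The probability of measuring |0100> is 0.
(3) In the final state, ZIII has expectation 1.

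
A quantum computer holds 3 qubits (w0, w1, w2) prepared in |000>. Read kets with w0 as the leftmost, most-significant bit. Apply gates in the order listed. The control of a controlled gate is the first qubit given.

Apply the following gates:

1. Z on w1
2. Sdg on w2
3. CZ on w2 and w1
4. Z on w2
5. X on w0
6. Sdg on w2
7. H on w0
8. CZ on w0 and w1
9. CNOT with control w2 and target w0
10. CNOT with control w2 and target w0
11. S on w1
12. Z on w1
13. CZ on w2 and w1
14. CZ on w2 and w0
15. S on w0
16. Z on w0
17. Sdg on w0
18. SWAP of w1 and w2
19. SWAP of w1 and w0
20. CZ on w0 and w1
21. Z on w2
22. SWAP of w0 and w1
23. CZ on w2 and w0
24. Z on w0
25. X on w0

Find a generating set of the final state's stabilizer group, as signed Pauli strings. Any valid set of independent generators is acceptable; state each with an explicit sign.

The stabilizer group can be generated by -XII, +IZI, +IIZ, among other valid generating sets.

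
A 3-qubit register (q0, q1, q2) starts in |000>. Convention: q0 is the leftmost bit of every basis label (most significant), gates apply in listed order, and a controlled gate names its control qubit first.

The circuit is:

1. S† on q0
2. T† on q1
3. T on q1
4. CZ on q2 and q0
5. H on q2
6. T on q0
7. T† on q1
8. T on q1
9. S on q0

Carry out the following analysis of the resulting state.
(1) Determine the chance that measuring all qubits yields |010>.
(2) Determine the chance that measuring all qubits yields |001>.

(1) A full measurement returns |010> with probability 0.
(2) A full measurement returns |001> with probability 1/2.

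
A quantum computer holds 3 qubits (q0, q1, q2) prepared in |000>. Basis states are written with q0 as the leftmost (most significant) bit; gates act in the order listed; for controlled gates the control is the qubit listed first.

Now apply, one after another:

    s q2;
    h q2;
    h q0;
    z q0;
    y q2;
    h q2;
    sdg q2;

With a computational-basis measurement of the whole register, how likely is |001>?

The probability of measuring |001> is 1/2.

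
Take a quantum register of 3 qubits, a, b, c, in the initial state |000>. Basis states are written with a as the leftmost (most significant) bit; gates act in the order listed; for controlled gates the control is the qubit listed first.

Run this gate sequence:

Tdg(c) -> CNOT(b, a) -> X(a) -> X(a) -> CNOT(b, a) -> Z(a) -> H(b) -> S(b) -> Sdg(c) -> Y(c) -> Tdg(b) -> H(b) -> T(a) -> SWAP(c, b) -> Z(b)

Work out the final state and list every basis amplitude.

The resulting statevector has amplitude -I/2 - exp(3*I*pi/4)/2 on |010>, -I/2 + exp(3*I*pi/4)/2 on |011>, and 0 on every other basis state. Key observation: gates 2-5 undo each other exactly, leaving only the rest of the circuit to track.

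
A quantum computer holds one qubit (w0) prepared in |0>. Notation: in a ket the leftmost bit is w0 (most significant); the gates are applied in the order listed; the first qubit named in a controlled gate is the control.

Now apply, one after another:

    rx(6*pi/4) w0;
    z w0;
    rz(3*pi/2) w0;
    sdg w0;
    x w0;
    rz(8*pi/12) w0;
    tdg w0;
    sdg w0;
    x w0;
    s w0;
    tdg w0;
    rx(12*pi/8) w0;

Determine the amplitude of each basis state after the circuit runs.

The resulting statevector has amplitude (-exp(5*I*pi/6) + I)*exp(I*pi/3)/2 on |0>, (-1 - exp(I*pi/3))*exp(I*pi/3)/2 on |1>.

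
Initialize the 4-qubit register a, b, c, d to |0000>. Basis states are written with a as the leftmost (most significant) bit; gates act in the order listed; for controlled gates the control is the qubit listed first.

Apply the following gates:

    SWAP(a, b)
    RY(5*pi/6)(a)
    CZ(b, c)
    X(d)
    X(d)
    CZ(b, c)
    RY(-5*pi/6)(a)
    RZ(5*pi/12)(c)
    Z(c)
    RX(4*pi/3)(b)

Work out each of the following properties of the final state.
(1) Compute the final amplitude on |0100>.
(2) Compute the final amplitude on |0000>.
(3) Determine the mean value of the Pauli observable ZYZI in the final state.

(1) The final state's coefficient on |0100> equals -sqrt(3)*exp(7*I*pi/24)/2. Key observation: gates 2-7 undo each other exactly, leaving only the rest of the circuit to track.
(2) The final state's coefficient on |0000> equals exp(19*I*pi/24)/2.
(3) In the final state, ZYZI has expectation sqrt(3)/2.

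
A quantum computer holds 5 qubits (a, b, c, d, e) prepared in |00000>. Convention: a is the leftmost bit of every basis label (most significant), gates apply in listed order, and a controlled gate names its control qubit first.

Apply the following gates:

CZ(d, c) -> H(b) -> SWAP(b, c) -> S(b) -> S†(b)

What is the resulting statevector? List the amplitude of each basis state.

After the circuit, the state carries amplitude sqrt(2)/2 on |00000>, sqrt(2)/2 on |00100>, and 0 on every other basis state. Key observation: gates 4-5 undo each other exactly, leaving only the rest of the circuit to track.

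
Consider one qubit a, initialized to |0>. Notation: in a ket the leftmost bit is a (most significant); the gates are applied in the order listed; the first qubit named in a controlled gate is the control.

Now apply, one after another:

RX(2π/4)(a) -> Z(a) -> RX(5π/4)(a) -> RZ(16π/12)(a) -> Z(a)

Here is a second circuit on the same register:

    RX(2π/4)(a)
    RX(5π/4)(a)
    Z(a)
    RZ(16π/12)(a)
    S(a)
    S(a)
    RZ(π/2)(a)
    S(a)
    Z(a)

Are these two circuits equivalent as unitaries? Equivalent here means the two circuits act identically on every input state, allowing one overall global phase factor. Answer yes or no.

No: there is an input state on which the two circuits produce genuinely different outputs (not merely differing by a phase).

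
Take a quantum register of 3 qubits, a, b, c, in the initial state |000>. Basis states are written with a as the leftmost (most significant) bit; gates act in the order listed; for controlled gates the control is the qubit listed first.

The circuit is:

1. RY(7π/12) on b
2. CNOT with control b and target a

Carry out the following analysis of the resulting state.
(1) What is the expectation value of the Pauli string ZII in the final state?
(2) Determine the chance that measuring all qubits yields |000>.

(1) The observable ZII averages to -sqrt(6)/4 + sqrt(2)/4.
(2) A full measurement returns |000> with probability -sqrt(6)/8 + sqrt(2)/8 + 1/2.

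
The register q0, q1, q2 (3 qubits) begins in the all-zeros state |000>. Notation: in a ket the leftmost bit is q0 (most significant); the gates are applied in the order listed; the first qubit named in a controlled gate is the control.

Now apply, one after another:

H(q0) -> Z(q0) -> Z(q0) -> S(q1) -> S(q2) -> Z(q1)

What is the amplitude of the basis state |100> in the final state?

The final state's coefficient on |100> equals sqrt(2)/2.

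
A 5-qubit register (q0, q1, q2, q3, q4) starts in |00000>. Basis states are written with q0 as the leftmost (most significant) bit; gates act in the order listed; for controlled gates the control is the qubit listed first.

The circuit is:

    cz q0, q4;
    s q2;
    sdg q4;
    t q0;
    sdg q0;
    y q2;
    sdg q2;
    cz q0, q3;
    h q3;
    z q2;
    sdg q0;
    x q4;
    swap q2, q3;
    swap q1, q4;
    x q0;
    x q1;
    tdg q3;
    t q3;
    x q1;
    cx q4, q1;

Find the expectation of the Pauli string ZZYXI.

The expectation value of ZZYXI is 0. Key observation: steps 16-19 multiply out to the identity, so the circuit reduces to the remaining gates.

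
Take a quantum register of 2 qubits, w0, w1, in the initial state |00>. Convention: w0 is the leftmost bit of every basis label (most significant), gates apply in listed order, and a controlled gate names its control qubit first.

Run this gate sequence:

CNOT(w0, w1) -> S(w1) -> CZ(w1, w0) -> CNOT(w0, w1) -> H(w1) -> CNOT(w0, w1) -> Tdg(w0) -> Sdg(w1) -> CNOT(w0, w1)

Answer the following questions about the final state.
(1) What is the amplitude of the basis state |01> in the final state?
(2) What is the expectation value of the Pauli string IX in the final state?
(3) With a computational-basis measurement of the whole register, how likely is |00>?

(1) |01> carries amplitude -sqrt(2)*I/2 in the final state.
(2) The observable IX averages to 0.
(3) The probability of measuring |00> is 1/2.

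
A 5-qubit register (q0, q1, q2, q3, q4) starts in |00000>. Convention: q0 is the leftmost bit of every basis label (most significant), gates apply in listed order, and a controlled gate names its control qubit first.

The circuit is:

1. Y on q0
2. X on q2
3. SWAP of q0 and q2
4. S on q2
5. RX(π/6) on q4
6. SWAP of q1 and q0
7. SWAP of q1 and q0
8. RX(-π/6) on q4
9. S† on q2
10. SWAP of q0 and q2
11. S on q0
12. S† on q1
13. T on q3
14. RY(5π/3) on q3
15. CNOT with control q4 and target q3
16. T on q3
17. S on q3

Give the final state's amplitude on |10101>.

The final state's coefficient on |10101> equals 0. Key observation: gates 3-10 undo each other exactly, leaving only the rest of the circuit to track.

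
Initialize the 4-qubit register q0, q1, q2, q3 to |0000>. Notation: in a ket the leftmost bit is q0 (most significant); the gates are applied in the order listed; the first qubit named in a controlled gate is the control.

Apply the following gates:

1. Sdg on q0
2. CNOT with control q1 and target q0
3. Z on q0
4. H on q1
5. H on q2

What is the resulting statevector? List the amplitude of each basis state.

After the circuit, the state carries amplitude 1/2 on |0000>, 1/2 on |0010>, 1/2 on |0100>, 1/2 on |0110>, and 0 on every other basis state.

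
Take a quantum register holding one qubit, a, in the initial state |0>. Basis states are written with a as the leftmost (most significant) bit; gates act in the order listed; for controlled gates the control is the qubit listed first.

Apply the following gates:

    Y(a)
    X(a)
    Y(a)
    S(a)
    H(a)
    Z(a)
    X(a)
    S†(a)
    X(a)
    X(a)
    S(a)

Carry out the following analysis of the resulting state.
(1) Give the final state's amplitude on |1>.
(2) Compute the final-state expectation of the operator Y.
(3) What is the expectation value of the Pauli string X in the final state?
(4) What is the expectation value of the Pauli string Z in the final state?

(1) The final state's coefficient on |1> equals -sqrt(2)*I/2.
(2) The observable Y averages to 0.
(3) In the final state, X has expectation 1.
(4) The expectation value of Z is 0.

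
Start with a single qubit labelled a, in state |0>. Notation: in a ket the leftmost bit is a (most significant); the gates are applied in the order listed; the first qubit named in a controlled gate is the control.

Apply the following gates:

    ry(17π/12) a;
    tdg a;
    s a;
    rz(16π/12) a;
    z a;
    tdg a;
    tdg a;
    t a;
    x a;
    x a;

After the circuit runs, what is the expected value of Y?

The expectation value of Y is -3*sqrt(2)/8 - sqrt(6)/8.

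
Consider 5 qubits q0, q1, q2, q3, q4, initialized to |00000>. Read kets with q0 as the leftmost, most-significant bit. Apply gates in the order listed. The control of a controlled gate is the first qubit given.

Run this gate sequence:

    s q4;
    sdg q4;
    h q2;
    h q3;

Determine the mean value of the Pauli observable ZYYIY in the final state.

In the final state, ZYYIY has expectation 0.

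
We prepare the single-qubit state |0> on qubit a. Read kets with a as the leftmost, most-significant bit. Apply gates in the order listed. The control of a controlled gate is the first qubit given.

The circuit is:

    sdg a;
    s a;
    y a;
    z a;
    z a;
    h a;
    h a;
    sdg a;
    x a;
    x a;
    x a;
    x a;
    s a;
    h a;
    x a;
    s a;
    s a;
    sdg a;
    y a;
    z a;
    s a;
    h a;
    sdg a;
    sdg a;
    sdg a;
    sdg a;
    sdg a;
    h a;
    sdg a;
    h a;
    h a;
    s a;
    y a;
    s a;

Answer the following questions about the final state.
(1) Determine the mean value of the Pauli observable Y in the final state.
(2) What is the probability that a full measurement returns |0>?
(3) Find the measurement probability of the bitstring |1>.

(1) The expectation value of Y is 1.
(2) Outcome |0> occurs with probability 1/2.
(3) Outcome |1> occurs with probability 1/2.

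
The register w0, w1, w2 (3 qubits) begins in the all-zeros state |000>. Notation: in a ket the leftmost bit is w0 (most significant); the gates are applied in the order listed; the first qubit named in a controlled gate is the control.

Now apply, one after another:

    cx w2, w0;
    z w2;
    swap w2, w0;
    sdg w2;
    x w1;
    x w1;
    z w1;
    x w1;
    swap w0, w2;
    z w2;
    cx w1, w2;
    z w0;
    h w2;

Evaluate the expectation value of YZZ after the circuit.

The observable YZZ averages to 0.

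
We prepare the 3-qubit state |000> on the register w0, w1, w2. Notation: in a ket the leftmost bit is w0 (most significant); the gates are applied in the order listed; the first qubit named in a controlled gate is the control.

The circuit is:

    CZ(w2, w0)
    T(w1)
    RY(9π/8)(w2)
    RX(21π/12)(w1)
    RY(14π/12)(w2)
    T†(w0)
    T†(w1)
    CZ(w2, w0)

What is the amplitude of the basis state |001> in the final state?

|001> carries amplitude -sqrt(2)*sqrt(sqrt(2)/4 + 1/2)*sin(7*pi/16)/4 + sqrt(2)*sqrt(sqrt(2)/4 + 1/2)*cos(7*pi/16)/4 + sqrt(6)*sqrt(sqrt(2)/4 + 1/2)*cos(7*pi/16)/4 + sqrt(6)*sqrt(sqrt(2)/4 + 1/2)*sin(7*pi/16)/4 in the final state.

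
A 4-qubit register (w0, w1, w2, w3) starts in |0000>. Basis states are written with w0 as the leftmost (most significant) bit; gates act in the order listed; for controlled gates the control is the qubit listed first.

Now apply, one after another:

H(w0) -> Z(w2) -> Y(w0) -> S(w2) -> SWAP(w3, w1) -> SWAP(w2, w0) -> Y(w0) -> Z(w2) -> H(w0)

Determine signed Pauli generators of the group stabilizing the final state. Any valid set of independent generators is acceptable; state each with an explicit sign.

One valid set of independent stabilizer generators is -XIII, +IIXI, +IZII, +IIIZ (any independent generating set of the same group is equally correct).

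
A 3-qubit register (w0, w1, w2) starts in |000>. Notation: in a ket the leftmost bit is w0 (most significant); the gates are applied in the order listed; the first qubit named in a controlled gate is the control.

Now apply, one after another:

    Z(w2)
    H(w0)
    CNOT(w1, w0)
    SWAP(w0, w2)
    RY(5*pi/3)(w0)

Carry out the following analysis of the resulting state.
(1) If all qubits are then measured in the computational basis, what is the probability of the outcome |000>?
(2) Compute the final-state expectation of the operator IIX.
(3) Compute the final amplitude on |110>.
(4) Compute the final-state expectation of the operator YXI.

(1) The probability of measuring |000> is 3/8.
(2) The observable IIX averages to 1.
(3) |110> carries amplitude 0 in the final state.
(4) In the final state, YXI has expectation 0.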